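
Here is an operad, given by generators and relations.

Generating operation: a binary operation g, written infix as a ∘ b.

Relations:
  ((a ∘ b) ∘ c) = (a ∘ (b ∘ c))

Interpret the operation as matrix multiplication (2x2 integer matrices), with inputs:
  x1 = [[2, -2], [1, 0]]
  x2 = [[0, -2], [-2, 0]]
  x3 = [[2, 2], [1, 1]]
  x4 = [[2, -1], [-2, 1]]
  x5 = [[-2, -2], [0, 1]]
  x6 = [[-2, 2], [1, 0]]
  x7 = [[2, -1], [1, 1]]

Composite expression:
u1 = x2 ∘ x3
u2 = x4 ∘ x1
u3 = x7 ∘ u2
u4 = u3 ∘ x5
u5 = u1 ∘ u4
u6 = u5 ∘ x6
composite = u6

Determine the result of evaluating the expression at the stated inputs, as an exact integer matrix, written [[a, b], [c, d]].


(x2 ∘ x3) = [[-2, -2], [-4, -4]]
(x4 ∘ x1) = [[3, -4], [-3, 4]]
(x7 ∘ (x4 ∘ x1)) = [[9, -12], [0, 0]]
((x7 ∘ (x4 ∘ x1)) ∘ x5) = [[-18, -30], [0, 0]]
((x2 ∘ x3) ∘ ((x7 ∘ (x4 ∘ x1)) ∘ x5)) = [[36, 60], [72, 120]]
(((x2 ∘ x3) ∘ ((x7 ∘ (x4 ∘ x1)) ∘ x5)) ∘ x6) = [[-12, 72], [-24, 144]]

[[-12, 72], [-24, 144]]


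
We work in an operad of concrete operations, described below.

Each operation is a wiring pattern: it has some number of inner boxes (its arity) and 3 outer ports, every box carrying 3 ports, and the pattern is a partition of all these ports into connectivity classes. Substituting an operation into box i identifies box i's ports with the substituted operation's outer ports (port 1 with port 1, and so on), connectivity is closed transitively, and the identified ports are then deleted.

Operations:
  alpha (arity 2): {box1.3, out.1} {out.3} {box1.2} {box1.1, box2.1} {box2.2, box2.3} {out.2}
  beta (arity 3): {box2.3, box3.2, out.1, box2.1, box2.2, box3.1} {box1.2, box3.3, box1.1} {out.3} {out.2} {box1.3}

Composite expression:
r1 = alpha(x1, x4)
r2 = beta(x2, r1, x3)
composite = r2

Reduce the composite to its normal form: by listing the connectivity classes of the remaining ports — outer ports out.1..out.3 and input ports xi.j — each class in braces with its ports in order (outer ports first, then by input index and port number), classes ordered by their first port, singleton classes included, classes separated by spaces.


Reachability decides: close wires over beta-identified ports.
through alpha, on inputs (x1, x4): {out.1, x1.3} {out.2} {out.3} {x1.1, x4.1} {x1.2} {x4.2, x4.3} (out.j = stage outer ports)
through beta, on inputs (x2, x1, x4, x3): {out.1, x1.3, x3.1, x3.2} {out.2} {out.3} {x1.1, x4.1} {x1.2} {x2.1, x2.2, x3.3} {x2.3} {x4.2, x4.3} (out.j = stage outer ports)

{out.1, x1.3, x3.1, x3.2} {out.2} {out.3} {x1.1, x4.1} {x1.2} {x2.1, x2.2, x3.3} {x2.3} {x4.2, x4.3}


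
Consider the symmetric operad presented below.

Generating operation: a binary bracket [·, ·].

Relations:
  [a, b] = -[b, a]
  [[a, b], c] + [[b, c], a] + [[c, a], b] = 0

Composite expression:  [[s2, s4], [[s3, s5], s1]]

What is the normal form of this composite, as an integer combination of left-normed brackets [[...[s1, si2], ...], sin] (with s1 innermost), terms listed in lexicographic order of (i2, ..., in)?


In the tensor algebra, words opening s1 carry the s1-anchored form.
Composite bracket: [[s2, s4], [[s3, s5], s1]]
Under [a, b] = ab - ba we get 16 signed associative words (2^4 = 16).
Only words starting with s1 matter:
  the word s1s3s5s2s4 carries sign +1 and contributes +[[[[s1, s3], s5], s2], s4]
  the word s1s3s5s4s2 carries sign -1 and contributes -[[[[s1, s3], s5], s4], s2]
  the word s1s5s3s2s4 carries sign -1 and contributes -[[[[s1, s5], s3], s2], s4]
  the word s1s5s3s4s2 carries sign +1 and contributes +[[[[s1, s5], s3], s4], s2]

[[[[s1, s3], s5], s2], s4] - [[[[s1, s3], s5], s4], s2] - [[[[s1, s5], s3], s2], s4] + [[[[s1, s5], s3], s4], s2]


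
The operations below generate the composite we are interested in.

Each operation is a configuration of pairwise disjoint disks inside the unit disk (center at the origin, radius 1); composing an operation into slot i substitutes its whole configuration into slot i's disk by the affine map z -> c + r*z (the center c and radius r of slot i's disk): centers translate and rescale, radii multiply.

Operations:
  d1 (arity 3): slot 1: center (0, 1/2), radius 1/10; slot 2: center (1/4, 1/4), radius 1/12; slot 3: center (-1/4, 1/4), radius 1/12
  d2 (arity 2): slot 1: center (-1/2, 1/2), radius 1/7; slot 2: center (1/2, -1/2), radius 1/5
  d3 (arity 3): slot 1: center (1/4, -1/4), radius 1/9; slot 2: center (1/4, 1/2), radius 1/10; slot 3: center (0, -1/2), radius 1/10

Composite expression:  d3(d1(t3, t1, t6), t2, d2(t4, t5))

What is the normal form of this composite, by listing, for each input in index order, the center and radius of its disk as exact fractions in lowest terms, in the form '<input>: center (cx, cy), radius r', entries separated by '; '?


t1: center (5/18, -2/9), radius 1/108; t2: center (1/4, 1/2), radius 1/10; t3: center (1/4, -7/36), radius 1/90; t4: center (-1/20, -9/20), radius 1/70; t5: center (1/20, -11/20), radius 1/50; t6: center (2/9, -2/9), radius 1/108

Only the slot chain above each t matters under d3; compose those maps.
t3: after 2 affine steps, its disk has center (1/4, -7/36), radius 1/90
t1: after 2 affine steps, its disk has center (5/18, -2/9), radius 1/108
t6: after 2 affine steps, its disk has center (2/9, -2/9), radius 1/108
t2: after 1 affine step, its disk has center (1/4, 1/2), radius 1/10
t4: after 2 affine steps, its disk has center (-1/20, -9/20), radius 1/70
t5: after 2 affine steps, its disk has center (1/20, -11/20), radius 1/50


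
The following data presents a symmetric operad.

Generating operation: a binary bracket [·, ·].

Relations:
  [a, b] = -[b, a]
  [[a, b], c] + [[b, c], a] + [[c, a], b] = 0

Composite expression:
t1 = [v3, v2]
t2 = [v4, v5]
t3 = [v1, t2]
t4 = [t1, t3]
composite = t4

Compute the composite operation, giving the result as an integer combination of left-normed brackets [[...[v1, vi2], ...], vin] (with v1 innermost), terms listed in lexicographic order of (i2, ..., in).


[[[[v1, v4], v5], v2], v3] - [[[[v1, v4], v5], v3], v2] - [[[[v1, v5], v4], v2], v3] + [[[[v1, v5], v4], v3], v2]

Left-normed coefficients sit on the v1-initial expansion words.
Composite bracket: [[v3, v2], [v1, [v4, v5]]]
Applying ab - ba throughout gives 16 signed words (2^4 = 16).
Coefficients come from the v1-initial words:
  sign of v1v4v5v2v3 is +1, so it contributes +[[[[v1, v4], v5], v2], v3]
  sign of v1v4v5v3v2 is -1, so it contributes -[[[[v1, v4], v5], v3], v2]
  sign of v1v5v4v2v3 is -1, so it contributes -[[[[v1, v5], v4], v2], v3]
  sign of v1v5v4v3v2 is +1, so it contributes +[[[[v1, v5], v4], v3], v2]


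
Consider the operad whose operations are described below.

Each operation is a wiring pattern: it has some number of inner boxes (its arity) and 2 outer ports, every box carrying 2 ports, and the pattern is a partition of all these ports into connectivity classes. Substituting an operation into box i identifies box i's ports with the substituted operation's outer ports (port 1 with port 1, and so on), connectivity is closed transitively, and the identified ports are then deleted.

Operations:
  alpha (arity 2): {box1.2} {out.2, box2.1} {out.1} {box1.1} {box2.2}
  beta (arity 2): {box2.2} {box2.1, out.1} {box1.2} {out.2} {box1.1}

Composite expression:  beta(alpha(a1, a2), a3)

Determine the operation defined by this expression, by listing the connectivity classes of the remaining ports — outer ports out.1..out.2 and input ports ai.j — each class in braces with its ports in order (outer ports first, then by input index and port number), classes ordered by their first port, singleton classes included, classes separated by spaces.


{out.1, a3.1} {out.2} {a1.1} {a1.2} {a2.1} {a2.2} {a3.2}

Substituting into beta glues patterns; closure does the rest.
stage alpha: inputs (a1, a2), connectivity {out.1} {out.2, a2.1} {a1.1} {a1.2} {a2.2}, out.j its boundary
stage beta: inputs (a1, a2, a3), connectivity {out.1, a3.1} {out.2} {a1.1} {a1.2} {a2.1} {a2.2} {a3.2}, out.j its boundary


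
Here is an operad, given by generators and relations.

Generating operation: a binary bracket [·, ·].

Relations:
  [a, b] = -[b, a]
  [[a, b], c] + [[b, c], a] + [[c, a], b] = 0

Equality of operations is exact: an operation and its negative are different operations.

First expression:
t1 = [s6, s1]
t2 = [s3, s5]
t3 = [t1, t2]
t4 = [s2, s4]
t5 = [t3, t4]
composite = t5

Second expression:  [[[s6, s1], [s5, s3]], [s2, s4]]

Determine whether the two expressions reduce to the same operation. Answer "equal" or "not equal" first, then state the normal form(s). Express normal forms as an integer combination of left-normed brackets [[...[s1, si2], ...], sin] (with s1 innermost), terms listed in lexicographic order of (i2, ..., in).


not equal; the first gives -[[[[[s1, s6], s3], s5], s2], s4] + [[[[[s1, s6], s3], s5], s4], s2] + [[[[[s1, s6], s5], s3], s2], s4] - [[[[[s1, s6], s5], s3], s4], s2] and the second [[[[[s1, s6], s3], s5], s2], s4] - [[[[[s1, s6], s3], s5], s4], s2] - [[[[[s1, s6], s5], s3], s2], s4] + [[[[[s1, s6], s5], s3], s4], s2]

The first expression, normalized: -[[[[[s1, s6], s3], s5], s2], s4] + [[[[[s1, s6], s3], s5], s4], s2] + [[[[[s1, s6], s5], s3], s2], s4] - [[[[[s1, s6], s5], s3], s4], s2]
The second expression, normalized: [[[[[s1, s6], s3], s5], s2], s4] - [[[[[s1, s6], s3], s5], s4], s2] - [[[[[s1, s6], s5], s3], s2], s4] + [[[[[s1, s6], s5], s3], s4], s2]
No match — not equal.


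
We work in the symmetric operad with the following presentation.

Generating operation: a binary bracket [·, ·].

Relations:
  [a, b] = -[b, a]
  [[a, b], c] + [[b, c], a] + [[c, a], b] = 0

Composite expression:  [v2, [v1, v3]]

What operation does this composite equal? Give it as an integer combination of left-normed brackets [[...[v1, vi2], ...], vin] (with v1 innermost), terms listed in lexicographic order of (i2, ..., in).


-[[v1, v3], v2]

In the tensor algebra, words opening v1 carry the v1-anchored form.
Composite bracket: [v2, [v1, v3]]
Each bracket splits as ab - ba, giving 4 signed words (2^2 = 4).
Collect the words opening with v1:
  word v1v3v2 has sign -1, contributing -[[v1, v3], v2]


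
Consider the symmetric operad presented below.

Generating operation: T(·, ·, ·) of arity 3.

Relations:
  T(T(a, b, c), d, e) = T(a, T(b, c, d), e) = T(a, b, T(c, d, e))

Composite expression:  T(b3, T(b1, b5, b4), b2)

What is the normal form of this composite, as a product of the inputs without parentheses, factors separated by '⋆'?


b3 ⋆ b1 ⋆ b5 ⋆ b4 ⋆ b2

The T-tree's shape is irrelevant; the b-reading-order decides.
T(b1, b5, b4) linearizes to b1 ⋆ b5 ⋆ b4
T(b3, T(b1, b5, b4), b2) linearizes to b3 ⋆ b1 ⋆ b5 ⋆ b4 ⋆ b2


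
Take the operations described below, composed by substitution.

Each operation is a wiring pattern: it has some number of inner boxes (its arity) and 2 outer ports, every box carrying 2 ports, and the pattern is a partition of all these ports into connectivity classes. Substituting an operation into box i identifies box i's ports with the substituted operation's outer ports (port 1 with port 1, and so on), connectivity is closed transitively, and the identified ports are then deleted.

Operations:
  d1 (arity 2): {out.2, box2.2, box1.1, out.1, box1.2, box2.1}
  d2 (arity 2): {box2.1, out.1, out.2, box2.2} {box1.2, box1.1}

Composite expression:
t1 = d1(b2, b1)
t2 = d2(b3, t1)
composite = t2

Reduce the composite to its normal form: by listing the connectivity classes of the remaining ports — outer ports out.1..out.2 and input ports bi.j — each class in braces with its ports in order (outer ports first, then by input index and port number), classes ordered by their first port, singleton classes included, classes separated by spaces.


{out.1, out.2, b1.1, b1.2, b2.1, b2.2} {b3.1, b3.2}

After gluing at d2, chains via deleted ports link the b-ports.
through d1, on inputs (b2, b1): {out.1, out.2, b1.1, b1.2, b2.1, b2.2} (out.j = stage outer ports)
through d2, on inputs (b3, b2, b1): {out.1, out.2, b1.1, b1.2, b2.1, b2.2} {b3.1, b3.2} (out.j = stage outer ports)


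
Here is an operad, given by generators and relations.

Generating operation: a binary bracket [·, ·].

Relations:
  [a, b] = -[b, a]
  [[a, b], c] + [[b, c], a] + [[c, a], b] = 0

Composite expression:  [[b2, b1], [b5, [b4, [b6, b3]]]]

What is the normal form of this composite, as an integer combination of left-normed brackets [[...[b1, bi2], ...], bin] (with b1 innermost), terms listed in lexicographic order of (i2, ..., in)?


Expand each bracket as ab - ba; the b1-initial words give the coefficients.
Composite bracket: [[b2, b1], [b5, [b4, [b6, b3]]]]
The bracket unfolds into 32 signed words via [a, b] = ab - ba (2^5 = 32).
Coefficients come from the b1-initial words:
  word b1b2b3b6b4b5 has sign +1, contributing +[[[[[b1, b2], b3], b6], b4], b5]
  word b1b2b4b3b6b5 has sign -1, contributing -[[[[[b1, b2], b4], b3], b6], b5]
  word b1b2b4b6b3b5 has sign +1, contributing +[[[[[b1, b2], b4], b6], b3], b5]
  word b1b2b5b3b6b4 has sign -1, contributing -[[[[[b1, b2], b5], b3], b6], b4]
  word b1b2b5b4b3b6 has sign +1, contributing +[[[[[b1, b2], b5], b4], b3], b6]
  word b1b2b5b4b6b3 has sign -1, contributing -[[[[[b1, b2], b5], b4], b6], b3]
  word b1b2b5b6b3b4 has sign +1, contributing +[[[[[b1, b2], b5], b6], b3], b4]
  word b1b2b6b3b4b5 has sign -1, contributing -[[[[[b1, b2], b6], b3], b4], b5]

[[[[[b1, b2], b3], b6], b4], b5] - [[[[[b1, b2], b4], b3], b6], b5] + [[[[[b1, b2], b4], b6], b3], b5] - [[[[[b1, b2], b5], b3], b6], b4] + [[[[[b1, b2], b5], b4], b3], b6] - [[[[[b1, b2], b5], b4], b6], b3] + [[[[[b1, b2], b5], b6], b3], b4] - [[[[[b1, b2], b6], b3], b4], b5]


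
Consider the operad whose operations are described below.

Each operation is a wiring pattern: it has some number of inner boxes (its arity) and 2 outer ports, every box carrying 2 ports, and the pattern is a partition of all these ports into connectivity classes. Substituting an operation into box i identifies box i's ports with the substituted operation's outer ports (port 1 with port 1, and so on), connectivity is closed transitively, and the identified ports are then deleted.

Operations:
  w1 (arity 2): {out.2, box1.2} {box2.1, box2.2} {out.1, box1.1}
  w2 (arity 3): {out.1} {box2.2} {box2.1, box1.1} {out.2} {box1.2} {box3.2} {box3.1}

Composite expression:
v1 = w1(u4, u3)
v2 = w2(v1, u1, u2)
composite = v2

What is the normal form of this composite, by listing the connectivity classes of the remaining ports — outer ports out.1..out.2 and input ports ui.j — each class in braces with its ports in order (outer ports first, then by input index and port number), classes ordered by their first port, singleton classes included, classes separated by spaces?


{out.1} {out.2} {u1.1, u4.1} {u1.2} {u2.1} {u2.2} {u3.1, u3.2} {u4.2}

Treat the ports identified at w2 as solder joints: merge, then drop.
through w1, on inputs (u4, u3): {out.1, u4.1} {out.2, u4.2} {u3.1, u3.2} (out.j = stage outer ports)
through w2, on inputs (u4, u3, u1, u2): {out.1} {out.2} {u1.1, u4.1} {u1.2} {u2.1} {u2.2} {u3.1, u3.2} {u4.2} (out.j = stage outer ports)


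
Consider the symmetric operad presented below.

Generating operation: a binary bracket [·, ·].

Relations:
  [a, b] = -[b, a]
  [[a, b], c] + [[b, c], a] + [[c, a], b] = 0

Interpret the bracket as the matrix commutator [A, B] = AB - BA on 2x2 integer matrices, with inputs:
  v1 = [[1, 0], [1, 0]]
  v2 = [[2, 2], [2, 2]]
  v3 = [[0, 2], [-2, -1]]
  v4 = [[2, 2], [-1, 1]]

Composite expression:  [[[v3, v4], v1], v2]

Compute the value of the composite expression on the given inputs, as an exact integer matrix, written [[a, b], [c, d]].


[[10, 0], [0, -10]]

[v3, v4] = [[2, 0], [-1, -2]]
[[v3, v4], v1] = [[0, 0], [-5, 0]]
[[[v3, v4], v1], v2] = [[10, 0], [0, -10]]


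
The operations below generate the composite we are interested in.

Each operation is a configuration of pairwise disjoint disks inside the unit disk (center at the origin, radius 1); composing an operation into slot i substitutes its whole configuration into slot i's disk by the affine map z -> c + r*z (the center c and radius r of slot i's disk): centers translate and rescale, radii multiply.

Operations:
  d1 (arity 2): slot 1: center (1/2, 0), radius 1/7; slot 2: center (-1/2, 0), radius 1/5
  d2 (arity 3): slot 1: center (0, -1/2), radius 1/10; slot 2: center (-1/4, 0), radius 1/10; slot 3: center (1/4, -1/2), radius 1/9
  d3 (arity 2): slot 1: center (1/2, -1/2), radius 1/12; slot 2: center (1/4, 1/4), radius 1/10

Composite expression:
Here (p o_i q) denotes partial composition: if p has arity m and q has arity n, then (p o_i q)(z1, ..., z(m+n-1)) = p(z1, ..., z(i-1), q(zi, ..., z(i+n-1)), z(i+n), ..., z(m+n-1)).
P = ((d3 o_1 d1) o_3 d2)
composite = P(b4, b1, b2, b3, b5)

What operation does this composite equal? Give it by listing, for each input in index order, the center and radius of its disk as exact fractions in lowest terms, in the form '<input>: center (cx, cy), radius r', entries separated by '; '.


Only the slot chain above each b matters under d3; compose those maps.
for b4, the 2-step affine chain lands on center (13/24, -1/2), radius 1/84
for b1, the 2-step affine chain lands on center (11/24, -1/2), radius 1/60
for b2, the 2-step affine chain lands on center (1/4, 1/5), radius 1/100
for b3, the 2-step affine chain lands on center (9/40, 1/4), radius 1/100
for b5, the 2-step affine chain lands on center (11/40, 1/5), radius 1/90

b1: center (11/24, -1/2), radius 1/60; b2: center (1/4, 1/5), radius 1/100; b3: center (9/40, 1/4), radius 1/100; b4: center (13/24, -1/2), radius 1/84; b5: center (11/40, 1/5), radius 1/90


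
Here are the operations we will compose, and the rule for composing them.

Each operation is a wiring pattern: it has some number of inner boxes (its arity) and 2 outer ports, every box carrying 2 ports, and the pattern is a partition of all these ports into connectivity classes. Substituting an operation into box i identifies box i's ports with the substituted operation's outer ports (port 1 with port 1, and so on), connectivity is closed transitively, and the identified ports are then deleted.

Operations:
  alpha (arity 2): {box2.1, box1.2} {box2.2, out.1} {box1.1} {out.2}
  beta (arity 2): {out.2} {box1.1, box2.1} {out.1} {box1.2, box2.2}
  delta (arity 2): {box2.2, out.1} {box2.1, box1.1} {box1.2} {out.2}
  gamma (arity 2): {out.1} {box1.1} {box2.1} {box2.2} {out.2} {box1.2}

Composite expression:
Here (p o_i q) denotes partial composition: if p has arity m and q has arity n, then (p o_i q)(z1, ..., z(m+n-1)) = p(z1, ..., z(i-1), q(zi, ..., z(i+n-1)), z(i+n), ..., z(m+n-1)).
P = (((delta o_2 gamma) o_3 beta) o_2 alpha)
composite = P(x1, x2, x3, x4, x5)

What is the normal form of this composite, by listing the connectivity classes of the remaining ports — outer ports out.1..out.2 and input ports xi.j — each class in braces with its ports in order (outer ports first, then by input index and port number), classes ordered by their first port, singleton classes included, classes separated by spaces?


Treat the ports identified at delta as solder joints: merge, then drop.
alpha over (x2, x3) gives {out.1, x3.2} {out.2} {x2.1} {x2.2, x3.1}, out.j being that stage's outer ports
beta over (x4, x5) gives {out.1} {out.2} {x4.1, x5.1} {x4.2, x5.2}, out.j being that stage's outer ports
gamma over (x2, x3, x4, x5) gives {out.1} {out.2} {x2.1} {x2.2, x3.1} {x3.2} {x4.1, x5.1} {x4.2, x5.2}, out.j being that stage's outer ports
delta over (x1, x2, x3, x4, x5) gives {out.1} {out.2} {x1.1} {x1.2} {x2.1} {x2.2, x3.1} {x3.2} {x4.1, x5.1} {x4.2, x5.2}, out.j being that stage's outer ports

{out.1} {out.2} {x1.1} {x1.2} {x2.1} {x2.2, x3.1} {x3.2} {x4.1, x5.1} {x4.2, x5.2}


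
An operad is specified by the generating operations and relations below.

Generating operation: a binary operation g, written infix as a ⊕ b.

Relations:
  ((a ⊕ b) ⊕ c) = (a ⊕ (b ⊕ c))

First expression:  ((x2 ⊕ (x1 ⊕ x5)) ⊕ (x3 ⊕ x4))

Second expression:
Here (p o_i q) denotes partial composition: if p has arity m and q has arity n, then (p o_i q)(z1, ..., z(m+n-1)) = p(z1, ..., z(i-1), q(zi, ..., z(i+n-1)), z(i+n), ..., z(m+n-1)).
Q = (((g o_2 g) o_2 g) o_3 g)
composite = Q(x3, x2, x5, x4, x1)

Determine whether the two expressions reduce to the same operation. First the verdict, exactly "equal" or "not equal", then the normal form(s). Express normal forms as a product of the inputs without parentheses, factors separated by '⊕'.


Normal form of the first expression: x2 ⊕ x1 ⊕ x5 ⊕ x3 ⊕ x4
Normal form of the second expression: x3 ⊕ x2 ⊕ x5 ⊕ x4 ⊕ x1
The normal forms differ: not equal.

not equal; the first gives x2 ⊕ x1 ⊕ x5 ⊕ x3 ⊕ x4 and the second x3 ⊕ x2 ⊕ x5 ⊕ x4 ⊕ x1


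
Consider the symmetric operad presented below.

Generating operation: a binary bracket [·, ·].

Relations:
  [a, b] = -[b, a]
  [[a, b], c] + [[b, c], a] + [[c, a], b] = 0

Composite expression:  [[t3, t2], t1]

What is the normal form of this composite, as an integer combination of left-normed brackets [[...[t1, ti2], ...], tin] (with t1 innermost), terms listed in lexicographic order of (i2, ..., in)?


[[t1, t2], t3] - [[t1, t3], t2]

Antisymmetry and Jacobi reduce to t1-anchored left-normed brackets.
Composite bracket: [[t3, t2], t1]
Applying ab - ba throughout gives 4 signed words (2^2 = 4).
Coefficients come from the t1-initial words:
  t1t2t3 appears with sign +1, giving the term +[[t1, t2], t3]
  t1t3t2 appears with sign -1, giving the term -[[t1, t3], t2]


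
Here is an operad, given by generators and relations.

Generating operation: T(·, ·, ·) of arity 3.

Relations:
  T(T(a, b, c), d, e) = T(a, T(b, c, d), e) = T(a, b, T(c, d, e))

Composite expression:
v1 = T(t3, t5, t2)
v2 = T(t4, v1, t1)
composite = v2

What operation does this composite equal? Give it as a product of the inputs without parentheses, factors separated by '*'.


t4 * t3 * t5 * t2 * t1

Under associativity of T, the answer is the t's in reading order.
T(t3, t5, t2) flattens to t3 * t5 * t2
T(t4, T(t3, t5, t2), t1) flattens to t4 * t3 * t5 * t2 * t1


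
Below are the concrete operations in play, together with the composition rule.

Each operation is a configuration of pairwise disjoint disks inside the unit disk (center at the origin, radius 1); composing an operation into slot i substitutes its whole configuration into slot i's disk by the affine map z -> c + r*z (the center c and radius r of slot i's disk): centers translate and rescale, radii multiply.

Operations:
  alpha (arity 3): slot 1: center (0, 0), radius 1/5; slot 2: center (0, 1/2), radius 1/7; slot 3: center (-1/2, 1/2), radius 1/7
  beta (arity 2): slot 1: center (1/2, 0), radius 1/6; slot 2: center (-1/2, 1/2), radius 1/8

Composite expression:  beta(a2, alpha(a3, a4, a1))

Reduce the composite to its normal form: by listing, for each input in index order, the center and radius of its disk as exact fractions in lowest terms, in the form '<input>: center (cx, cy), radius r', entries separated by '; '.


a1: center (-9/16, 9/16), radius 1/56; a2: center (1/2, 0), radius 1/6; a3: center (-1/2, 1/2), radius 1/40; a4: center (-1/2, 9/16), radius 1/56

Follow each a-input down from beta: c' goes to c + r*c', radius to r*r'.
input a2: applying the 1 nested substitution gives center (1/2, 0), radius 1/6
input a3: applying the 2 nested substitutions gives center (-1/2, 1/2), radius 1/40
input a4: applying the 2 nested substitutions gives center (-1/2, 9/16), radius 1/56
input a1: applying the 2 nested substitutions gives center (-9/16, 9/16), radius 1/56


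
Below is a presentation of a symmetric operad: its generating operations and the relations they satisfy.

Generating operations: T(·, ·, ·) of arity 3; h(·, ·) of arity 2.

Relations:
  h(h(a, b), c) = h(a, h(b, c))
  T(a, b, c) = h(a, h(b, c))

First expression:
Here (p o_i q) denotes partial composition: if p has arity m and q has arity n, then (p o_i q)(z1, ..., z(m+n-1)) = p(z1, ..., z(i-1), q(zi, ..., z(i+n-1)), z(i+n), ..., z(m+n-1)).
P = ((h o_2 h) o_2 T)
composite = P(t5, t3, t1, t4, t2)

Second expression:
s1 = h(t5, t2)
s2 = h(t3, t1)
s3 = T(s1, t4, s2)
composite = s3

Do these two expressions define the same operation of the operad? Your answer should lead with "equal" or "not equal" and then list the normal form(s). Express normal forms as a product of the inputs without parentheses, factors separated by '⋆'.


not equal — first t5 ⋆ t3 ⋆ t1 ⋆ t4 ⋆ t2, second t5 ⋆ t2 ⋆ t4 ⋆ t3 ⋆ t1


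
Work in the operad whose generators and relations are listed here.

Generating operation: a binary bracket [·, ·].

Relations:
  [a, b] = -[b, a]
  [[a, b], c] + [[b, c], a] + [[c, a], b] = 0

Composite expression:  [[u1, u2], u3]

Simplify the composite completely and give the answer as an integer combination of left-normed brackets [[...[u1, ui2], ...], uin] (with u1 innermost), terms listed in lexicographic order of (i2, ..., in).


Antisymmetry and Jacobi reduce to u1-anchored left-normed brackets.
Composite bracket: [[u1, u2], u3]
Expanding via [a, b] = ab - ba: 4 signed words (2^2 = 4).
Collect the words opening with u1:
  from u1u2u3, sign +1: term +[[u1, u2], u3]

[[u1, u2], u3]


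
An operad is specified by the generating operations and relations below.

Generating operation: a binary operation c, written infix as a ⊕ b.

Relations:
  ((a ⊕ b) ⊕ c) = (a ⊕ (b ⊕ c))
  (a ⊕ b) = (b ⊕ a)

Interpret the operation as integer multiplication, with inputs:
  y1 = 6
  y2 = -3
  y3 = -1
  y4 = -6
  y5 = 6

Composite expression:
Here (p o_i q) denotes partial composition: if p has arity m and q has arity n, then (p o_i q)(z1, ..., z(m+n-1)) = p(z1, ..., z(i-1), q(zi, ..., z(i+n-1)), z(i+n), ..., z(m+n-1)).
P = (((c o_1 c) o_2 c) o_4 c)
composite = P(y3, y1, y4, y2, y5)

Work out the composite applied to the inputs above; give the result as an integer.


-648


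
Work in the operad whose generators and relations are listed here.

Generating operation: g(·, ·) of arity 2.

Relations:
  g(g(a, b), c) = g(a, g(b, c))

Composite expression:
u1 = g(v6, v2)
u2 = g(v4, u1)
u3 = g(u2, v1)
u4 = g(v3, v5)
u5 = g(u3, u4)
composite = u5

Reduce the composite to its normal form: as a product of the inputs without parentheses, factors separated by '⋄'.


v4 ⋄ v6 ⋄ v2 ⋄ v1 ⋄ v3 ⋄ v5

Key point: g is associative — brackets drop, the v-order remains.
g(v6, v2) unparenthesizes to v6 ⋄ v2
g(v4, g(v6, v2)) unparenthesizes to v4 ⋄ v6 ⋄ v2
g(g(v4, g(v6, v2)), v1) unparenthesizes to v4 ⋄ v6 ⋄ v2 ⋄ v1
g(v3, v5) unparenthesizes to v3 ⋄ v5
g(g(g(v4, g(v6, v2)), v1), g(v3, v5)) unparenthesizes to v4 ⋄ v6 ⋄ v2 ⋄ v1 ⋄ v3 ⋄ v5


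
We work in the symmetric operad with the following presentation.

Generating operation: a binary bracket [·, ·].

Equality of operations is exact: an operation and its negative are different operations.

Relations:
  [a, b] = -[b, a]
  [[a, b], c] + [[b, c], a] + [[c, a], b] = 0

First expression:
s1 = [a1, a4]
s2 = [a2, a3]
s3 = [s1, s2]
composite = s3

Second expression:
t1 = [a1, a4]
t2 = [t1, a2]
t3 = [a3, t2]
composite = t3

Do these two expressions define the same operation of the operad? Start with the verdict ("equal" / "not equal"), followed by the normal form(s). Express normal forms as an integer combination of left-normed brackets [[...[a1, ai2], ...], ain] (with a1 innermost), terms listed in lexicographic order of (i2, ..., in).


The first composite normalizes to [[[a1, a4], a2], a3] - [[[a1, a4], a3], a2]
The second composite normalizes to -[[[a1, a4], a2], a3]
Distinct normal forms: not equal.

not equal — first [[[a1, a4], a2], a3] - [[[a1, a4], a3], a2], second -[[[a1, a4], a2], a3]


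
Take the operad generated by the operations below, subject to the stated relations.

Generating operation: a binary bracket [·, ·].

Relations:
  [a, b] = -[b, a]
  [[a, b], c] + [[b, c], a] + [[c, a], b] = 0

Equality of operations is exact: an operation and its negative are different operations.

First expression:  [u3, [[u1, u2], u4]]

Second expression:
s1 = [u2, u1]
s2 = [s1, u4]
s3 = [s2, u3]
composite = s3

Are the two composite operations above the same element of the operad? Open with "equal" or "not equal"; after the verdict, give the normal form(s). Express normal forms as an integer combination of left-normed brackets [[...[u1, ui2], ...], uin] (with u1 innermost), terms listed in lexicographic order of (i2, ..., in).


equal; the common form is -[[[u1, u2], u4], u3]

In normal form, the first expression is -[[[u1, u2], u4], u3]
In normal form, the second expression is -[[[u1, u2], u4], u3]
One common form — equal.


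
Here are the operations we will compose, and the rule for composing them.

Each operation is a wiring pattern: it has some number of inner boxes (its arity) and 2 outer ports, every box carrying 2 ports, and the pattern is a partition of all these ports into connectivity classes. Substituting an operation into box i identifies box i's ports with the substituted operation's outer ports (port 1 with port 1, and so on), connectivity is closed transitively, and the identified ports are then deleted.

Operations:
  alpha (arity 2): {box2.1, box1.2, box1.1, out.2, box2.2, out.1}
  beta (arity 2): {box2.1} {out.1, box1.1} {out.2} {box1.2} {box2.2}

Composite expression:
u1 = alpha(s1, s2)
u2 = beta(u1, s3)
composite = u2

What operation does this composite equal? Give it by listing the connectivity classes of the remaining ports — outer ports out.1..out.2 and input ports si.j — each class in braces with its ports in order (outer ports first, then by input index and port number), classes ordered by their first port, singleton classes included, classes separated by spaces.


Treat the ports identified at beta as solder joints: merge, then drop.
through alpha, on inputs (s1, s2): {out.1, out.2, s1.1, s1.2, s2.1, s2.2} (out.j = stage outer ports)
through beta, on inputs (s1, s2, s3): {out.1, s1.1, s1.2, s2.1, s2.2} {out.2} {s3.1} {s3.2} (out.j = stage outer ports)

{out.1, s1.1, s1.2, s2.1, s2.2} {out.2} {s3.1} {s3.2}


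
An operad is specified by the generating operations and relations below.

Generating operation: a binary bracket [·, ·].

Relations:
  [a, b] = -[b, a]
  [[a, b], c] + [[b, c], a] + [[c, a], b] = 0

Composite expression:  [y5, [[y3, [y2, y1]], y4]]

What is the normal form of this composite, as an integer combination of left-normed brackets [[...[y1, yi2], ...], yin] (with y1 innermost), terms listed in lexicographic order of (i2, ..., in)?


-[[[[y1, y2], y3], y4], y5]

Left-normed coefficients sit on the y1-initial expansion words.
Composite bracket: [y5, [[y3, [y2, y1]], y4]]
Each bracket splits as ab - ba, giving 16 signed words (2^4 = 16).
Only words starting with y1 matter:
  sign of y1y2y3y4y5 is -1, so it contributes -[[[[y1, y2], y3], y4], y5]


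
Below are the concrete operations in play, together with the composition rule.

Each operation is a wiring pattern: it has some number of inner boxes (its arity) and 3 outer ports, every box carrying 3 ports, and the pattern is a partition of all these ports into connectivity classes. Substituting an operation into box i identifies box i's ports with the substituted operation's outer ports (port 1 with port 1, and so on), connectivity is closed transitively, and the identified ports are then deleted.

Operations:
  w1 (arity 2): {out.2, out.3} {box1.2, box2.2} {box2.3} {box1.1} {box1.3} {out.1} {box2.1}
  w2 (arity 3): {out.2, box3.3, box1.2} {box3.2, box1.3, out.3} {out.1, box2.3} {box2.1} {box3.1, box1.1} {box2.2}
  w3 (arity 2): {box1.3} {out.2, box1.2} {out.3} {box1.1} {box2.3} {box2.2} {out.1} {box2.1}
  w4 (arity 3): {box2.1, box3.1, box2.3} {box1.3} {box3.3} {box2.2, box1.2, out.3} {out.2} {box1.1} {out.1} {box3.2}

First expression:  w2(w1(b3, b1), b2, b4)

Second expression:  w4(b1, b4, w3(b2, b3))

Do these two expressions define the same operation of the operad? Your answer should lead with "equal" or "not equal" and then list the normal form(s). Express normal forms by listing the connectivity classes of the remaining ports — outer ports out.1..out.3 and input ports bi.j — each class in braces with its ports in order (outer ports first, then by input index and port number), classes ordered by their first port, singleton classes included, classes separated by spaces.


not equal; the first gives {out.1, b2.3} {out.2, out.3, b4.2, b4.3} {b1.1} {b1.2, b3.2} {b1.3} {b2.1} {b2.2} {b3.1} {b3.3} {b4.1} and the second {out.1} {out.2} {out.3, b1.2, b4.2} {b1.1} {b1.3} {b2.1} {b2.2} {b2.3} {b3.1} {b3.2} {b3.3} {b4.1, b4.3}

The first expression, normalized: {out.1, b2.3} {out.2, out.3, b4.2, b4.3} {b1.1} {b1.2, b3.2} {b1.3} {b2.1} {b2.2} {b3.1} {b3.3} {b4.1}
The second expression, normalized: {out.1} {out.2} {out.3, b1.2, b4.2} {b1.1} {b1.3} {b2.1} {b2.2} {b2.3} {b3.1} {b3.2} {b3.3} {b4.1, b4.3}
The forms do not match — not equal.


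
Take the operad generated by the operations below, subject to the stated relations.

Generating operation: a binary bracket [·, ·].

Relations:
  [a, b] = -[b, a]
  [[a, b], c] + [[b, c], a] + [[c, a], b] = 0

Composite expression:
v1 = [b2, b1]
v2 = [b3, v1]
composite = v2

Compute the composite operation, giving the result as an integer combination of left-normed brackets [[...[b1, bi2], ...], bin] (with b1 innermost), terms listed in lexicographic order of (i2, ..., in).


[[b1, b2], b3]

Skip Jacobi rewriting: expand, keep b1-initial words, read off terms.
Composite bracket: [b3, [b2, b1]]
Full expansion: 4 signed words from ab - ba (2^2 = 4).
Only words starting with b1 matter:
  b1b2b3 appears with sign +1, giving the term +[[b1, b2], b3]


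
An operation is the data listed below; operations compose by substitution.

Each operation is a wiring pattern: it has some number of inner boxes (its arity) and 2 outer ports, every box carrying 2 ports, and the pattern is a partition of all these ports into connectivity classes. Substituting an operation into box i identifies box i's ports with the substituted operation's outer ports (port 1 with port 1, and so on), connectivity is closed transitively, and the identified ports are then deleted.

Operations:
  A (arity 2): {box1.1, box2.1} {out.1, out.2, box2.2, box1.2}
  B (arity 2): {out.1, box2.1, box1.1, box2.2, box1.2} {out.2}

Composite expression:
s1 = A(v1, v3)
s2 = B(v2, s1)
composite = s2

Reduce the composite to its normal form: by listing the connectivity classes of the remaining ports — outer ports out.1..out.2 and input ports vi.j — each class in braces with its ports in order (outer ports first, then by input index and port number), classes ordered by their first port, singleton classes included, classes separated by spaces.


{out.1, v1.2, v2.1, v2.2, v3.2} {out.2} {v1.1, v3.1}


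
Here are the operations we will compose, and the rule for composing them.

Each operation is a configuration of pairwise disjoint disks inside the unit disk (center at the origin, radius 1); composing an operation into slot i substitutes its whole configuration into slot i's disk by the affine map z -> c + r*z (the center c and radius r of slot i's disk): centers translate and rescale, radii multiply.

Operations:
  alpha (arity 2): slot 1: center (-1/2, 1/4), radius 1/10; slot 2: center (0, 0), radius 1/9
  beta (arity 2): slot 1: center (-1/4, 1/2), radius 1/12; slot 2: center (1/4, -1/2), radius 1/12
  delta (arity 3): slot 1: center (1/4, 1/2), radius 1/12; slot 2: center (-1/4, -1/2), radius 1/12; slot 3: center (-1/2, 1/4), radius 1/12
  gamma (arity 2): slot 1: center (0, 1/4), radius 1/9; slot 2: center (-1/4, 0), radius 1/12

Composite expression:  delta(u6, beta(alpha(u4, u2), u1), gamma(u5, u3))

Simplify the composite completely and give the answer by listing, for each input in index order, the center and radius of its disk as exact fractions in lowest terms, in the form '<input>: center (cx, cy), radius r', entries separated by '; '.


u1: center (-11/48, -13/24), radius 1/144; u2: center (-13/48, -11/24), radius 1/1296; u3: center (-25/48, 1/4), radius 1/144; u4: center (-79/288, -263/576), radius 1/1440; u5: center (-1/2, 13/48), radius 1/108; u6: center (1/4, 1/2), radius 1/12

Follow each u-input down from delta: c' goes to c + r*c', radius to r*r'.
tracing u6 down its 1-map path: center (1/4, 1/2), radius 1/12
tracing u4 down its 3-map path: center (-79/288, -263/576), radius 1/1440
tracing u2 down its 3-map path: center (-13/48, -11/24), radius 1/1296
tracing u1 down its 2-map path: center (-11/48, -13/24), radius 1/144
tracing u5 down its 2-map path: center (-1/2, 13/48), radius 1/108
tracing u3 down its 2-map path: center (-25/48, 1/4), radius 1/144


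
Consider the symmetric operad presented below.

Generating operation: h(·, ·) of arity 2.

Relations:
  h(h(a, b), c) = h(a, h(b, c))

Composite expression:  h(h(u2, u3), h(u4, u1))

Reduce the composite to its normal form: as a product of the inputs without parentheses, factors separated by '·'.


The h-tree's shape is irrelevant; the u-reading-order decides.
h(u2, u3) collapses to u2 · u3
h(u4, u1) collapses to u4 · u1
h(h(u2, u3), h(u4, u1)) collapses to u2 · u3 · u4 · u1

u2 · u3 · u4 · u1


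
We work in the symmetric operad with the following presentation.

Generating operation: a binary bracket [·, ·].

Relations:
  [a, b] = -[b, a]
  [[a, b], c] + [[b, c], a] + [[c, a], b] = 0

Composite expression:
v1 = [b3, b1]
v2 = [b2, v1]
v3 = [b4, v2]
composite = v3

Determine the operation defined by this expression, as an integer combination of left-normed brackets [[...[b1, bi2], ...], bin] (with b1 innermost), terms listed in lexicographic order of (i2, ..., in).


Skip Jacobi rewriting: expand, keep b1-initial words, read off terms.
Composite bracket: [b4, [b2, [b3, b1]]]
Full expansion: 8 signed words from ab - ba (2^3 = 8).
Only words starting with b1 matter:
  from b1b3b2b4, sign -1: term -[[[b1, b3], b2], b4]

-[[[b1, b3], b2], b4]


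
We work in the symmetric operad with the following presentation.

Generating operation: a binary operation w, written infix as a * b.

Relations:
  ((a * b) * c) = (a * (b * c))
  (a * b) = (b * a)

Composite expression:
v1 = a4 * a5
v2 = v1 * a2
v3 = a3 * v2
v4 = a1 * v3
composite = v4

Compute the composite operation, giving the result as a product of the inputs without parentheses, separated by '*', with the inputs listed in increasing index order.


a1 * a2 * a3 * a4 * a5

Both nesting and order wash out for w; what remains is which a's occur.
(a4 * a5) reduces to a4 * a5
((a4 * a5) * a2) reduces to a4 * a5 * a2
(a3 * ((a4 * a5) * a2)) reduces to a3 * a4 * a5 * a2
(a1 * (a3 * ((a4 * a5) * a2))) reduces to a1 * a3 * a4 * a5 * a2
rearranged into index order: a1 * a2 * a3 * a4 * a5


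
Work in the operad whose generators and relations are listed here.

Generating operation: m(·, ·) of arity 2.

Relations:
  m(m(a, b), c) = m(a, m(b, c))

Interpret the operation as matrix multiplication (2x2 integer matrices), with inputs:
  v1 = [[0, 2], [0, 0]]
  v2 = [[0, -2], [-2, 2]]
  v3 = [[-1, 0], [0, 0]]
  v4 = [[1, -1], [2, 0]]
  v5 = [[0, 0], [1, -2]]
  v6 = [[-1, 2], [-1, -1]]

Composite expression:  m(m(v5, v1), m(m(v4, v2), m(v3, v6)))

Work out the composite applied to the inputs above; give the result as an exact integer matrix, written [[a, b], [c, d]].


m(v5, v1) = [[0, 0], [0, 2]]
m(v4, v2) = [[2, -4], [0, -4]]
m(v3, v6) = [[1, -2], [0, 0]]
m(m(v4, v2), m(v3, v6)) = [[2, -4], [0, 0]]
m(m(v5, v1), m(m(v4, v2), m(v3, v6))) = [[0, 0], [0, 0]]

[[0, 0], [0, 0]]


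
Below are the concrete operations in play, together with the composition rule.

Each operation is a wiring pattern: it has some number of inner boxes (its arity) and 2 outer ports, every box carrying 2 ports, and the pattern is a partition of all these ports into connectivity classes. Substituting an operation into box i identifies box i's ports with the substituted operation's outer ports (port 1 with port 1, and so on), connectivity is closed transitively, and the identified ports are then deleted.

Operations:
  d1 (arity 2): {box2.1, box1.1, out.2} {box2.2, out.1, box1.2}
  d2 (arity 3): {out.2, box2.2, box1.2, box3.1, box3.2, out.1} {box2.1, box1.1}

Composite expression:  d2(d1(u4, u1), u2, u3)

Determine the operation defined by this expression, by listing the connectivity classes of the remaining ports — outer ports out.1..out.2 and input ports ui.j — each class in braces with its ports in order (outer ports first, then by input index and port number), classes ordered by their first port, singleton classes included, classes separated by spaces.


{out.1, out.2, u1.1, u2.2, u3.1, u3.2, u4.1} {u1.2, u2.1, u4.2}

Reachability decides: close wires over d2-identified ports.
d1 over (u4, u1) gives {out.1, u1.2, u4.2} {out.2, u1.1, u4.1}, out.j being that stage's outer ports
d2 over (u4, u1, u2, u3) gives {out.1, out.2, u1.1, u2.2, u3.1, u3.2, u4.1} {u1.2, u2.1, u4.2}, out.j being that stage's outer ports
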